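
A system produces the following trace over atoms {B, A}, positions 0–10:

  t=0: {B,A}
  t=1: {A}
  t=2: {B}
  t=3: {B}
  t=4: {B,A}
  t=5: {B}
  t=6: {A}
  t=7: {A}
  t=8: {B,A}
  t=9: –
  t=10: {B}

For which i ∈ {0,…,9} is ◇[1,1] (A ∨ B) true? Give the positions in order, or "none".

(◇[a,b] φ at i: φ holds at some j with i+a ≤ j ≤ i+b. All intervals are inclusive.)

Evaluate at each i in [0,9]:
  i=0: ✓ (witness j=1)
  i=1: ✓ (witness j=2)
  i=2: ✓ (witness j=3)
  i=3: ✓ (witness j=4)
  i=4: ✓ (witness j=5)
  i=5: ✓ (witness j=6)
  i=6: ✓ (witness j=7)
  i=7: ✓ (witness j=8)
  i=8: ✗ (none in [9,9])
  i=9: ✓ (witness j=10)

0, 1, 2, 3, 4, 5, 6, 7, 9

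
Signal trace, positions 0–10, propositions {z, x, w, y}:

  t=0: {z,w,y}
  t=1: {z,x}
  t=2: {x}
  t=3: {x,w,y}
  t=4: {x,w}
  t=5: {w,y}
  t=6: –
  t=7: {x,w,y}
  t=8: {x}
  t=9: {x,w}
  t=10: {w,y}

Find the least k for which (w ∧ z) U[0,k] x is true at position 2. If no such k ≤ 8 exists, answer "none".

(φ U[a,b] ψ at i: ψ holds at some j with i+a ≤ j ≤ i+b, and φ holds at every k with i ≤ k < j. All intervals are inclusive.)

Need earliest j ≥ 2 with x, and (w ∧ z) at every k in [2,j-1].
  j=2: rhs holds (empty prefix). k = 0.

0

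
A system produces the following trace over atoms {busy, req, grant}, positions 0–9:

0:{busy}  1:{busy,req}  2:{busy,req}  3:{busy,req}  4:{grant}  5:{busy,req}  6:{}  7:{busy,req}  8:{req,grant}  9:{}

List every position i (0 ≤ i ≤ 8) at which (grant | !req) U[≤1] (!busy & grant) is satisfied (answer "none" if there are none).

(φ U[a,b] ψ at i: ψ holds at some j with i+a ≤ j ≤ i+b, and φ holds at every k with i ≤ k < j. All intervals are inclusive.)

4, 8

Evaluate at each i in [0,8]:
  i=0: ✗ (no rhs in [0,1])
  i=1: ✗ (no rhs in [1,2])
  i=2: ✗ (no rhs in [2,3])
  i=3: ✗ (lhs fails at k=3 before rhs at j=4)
  i=4: ✓ (rhs at j=4)
  i=5: ✗ (no rhs in [5,6])
  i=6: ✗ (no rhs in [6,7])
  i=7: ✗ (lhs fails at k=7 before rhs at j=8)
  i=8: ✓ (rhs at j=8)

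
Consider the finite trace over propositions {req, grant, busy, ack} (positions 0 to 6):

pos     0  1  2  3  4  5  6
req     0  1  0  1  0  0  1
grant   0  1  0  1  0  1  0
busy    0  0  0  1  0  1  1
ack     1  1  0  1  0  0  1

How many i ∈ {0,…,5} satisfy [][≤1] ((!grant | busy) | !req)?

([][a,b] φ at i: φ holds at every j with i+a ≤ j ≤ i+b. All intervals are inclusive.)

4

Evaluate at each i in [0,5]:
  i=0: ✗ (fails at j=1)
  i=1: ✗ (fails at j=1)
  i=2: ✓ (all of [2,3])
  i=3: ✓ (all of [3,4])
  i=4: ✓ (all of [4,5])
  i=5: ✓ (all of [5,6])
Positions where it holds: {2, 3, 4, 5} → 4.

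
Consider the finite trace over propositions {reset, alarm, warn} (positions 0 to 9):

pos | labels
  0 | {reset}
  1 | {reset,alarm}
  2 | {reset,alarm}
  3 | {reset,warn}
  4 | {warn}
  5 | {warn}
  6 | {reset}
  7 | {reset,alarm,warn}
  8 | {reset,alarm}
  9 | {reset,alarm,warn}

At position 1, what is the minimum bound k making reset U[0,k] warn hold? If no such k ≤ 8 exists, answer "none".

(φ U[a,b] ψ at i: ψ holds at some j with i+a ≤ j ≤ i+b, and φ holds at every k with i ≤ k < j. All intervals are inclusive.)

2

Need earliest j ≥ 1 with warn, and reset at every k in [1,j-1].
  j=1: rhs fails.
  j=2: rhs fails.
  j=3: rhs holds; lhs holds on [1,2]. k = 2.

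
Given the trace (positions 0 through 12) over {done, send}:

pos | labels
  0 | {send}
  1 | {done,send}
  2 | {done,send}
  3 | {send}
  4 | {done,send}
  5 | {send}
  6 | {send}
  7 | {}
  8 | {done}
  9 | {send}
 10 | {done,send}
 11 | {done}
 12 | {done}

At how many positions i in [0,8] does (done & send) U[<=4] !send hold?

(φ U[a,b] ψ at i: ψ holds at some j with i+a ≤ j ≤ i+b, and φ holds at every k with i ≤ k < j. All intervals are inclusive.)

2

Evaluate at each i in [0,8]:
  i=0: ✗ (no rhs in [0,4])
  i=1: ✗ (no rhs in [1,5])
  i=2: ✗ (no rhs in [2,6])
  i=3: ✗ (lhs fails at k=3 before rhs at j=7)
  i=4: ✗ (lhs fails at k=5 before rhs at j=7)
  i=5: ✗ (lhs fails at k=5 before rhs at j=7)
  i=6: ✗ (lhs fails at k=6 before rhs at j=7)
  i=7: ✓ (rhs at j=7)
  i=8: ✓ (rhs at j=8)
Positions where it holds: {7, 8} → 2.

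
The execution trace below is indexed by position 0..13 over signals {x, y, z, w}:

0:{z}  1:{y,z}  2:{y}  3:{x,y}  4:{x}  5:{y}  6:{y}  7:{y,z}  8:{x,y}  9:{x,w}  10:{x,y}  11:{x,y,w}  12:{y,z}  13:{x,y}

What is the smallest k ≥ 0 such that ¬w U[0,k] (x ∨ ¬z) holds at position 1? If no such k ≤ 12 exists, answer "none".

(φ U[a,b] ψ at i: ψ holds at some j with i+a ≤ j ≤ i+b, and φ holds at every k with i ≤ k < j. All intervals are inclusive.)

Need earliest j ≥ 1 with (x ∨ ¬z), and ¬w at every k in [1,j-1].
  j=1: rhs fails.
  j=2: rhs holds; lhs holds on [1,1]. k = 1.

1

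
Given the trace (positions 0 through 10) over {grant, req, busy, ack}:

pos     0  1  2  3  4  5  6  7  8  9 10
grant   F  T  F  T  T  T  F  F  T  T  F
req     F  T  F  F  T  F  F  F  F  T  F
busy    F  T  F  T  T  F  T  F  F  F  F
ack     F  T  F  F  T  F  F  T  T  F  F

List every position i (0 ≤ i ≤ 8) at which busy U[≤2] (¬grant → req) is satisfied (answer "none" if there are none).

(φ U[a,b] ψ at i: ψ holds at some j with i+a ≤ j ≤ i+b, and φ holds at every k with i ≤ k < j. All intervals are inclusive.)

1, 3, 4, 5, 8

Evaluate at each i in [0,8]:
  i=0: ✗ (lhs fails at k=0 before rhs at j=1)
  i=1: ✓ (rhs at j=1)
  i=2: ✗ (lhs fails at k=2 before rhs at j=3)
  i=3: ✓ (rhs at j=3)
  i=4: ✓ (rhs at j=4)
  i=5: ✓ (rhs at j=5)
  i=6: ✗ (lhs fails at k=7 before rhs at j=8)
  i=7: ✗ (lhs fails at k=7 before rhs at j=8)
  i=8: ✓ (rhs at j=8)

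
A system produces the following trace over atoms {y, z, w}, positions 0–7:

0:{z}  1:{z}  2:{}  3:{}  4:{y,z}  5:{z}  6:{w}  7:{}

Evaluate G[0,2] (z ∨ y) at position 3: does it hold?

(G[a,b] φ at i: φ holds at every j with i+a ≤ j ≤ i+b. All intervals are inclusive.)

False

Check (z ∨ y) at every j in [3,5]:
  j=3: false
  j=4: true
  j=5: true
Fails at j=3 → formula fails.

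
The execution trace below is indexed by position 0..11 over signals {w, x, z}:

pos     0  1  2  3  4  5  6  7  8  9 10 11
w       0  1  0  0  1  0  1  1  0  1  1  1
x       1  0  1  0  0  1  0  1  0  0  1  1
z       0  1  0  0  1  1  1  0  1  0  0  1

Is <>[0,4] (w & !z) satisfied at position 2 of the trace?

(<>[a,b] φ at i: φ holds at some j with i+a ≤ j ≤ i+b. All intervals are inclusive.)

Does not hold

Check (w & !z) at each j in [2,6]:
  j=2: false
  j=3: false
  j=4: false
  j=5: false
  j=6: false
No position in the window satisfies it → formula fails.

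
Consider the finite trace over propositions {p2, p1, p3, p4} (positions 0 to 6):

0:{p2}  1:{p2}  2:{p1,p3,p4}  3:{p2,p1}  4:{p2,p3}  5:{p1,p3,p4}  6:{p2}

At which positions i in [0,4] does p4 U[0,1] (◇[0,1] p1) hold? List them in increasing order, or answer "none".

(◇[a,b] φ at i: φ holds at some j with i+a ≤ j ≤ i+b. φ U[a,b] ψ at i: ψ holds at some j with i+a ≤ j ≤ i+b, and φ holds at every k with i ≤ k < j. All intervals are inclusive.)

Evaluate at each i in [0,4]:
  i=0: ✗ (lhs fails at k=0 before rhs at j=1)
  i=1: ✓ (rhs at j=1)
  i=2: ✓ (rhs at j=2)
  i=3: ✓ (rhs at j=3)
  i=4: ✓ (rhs at j=4)

1, 2, 3, 4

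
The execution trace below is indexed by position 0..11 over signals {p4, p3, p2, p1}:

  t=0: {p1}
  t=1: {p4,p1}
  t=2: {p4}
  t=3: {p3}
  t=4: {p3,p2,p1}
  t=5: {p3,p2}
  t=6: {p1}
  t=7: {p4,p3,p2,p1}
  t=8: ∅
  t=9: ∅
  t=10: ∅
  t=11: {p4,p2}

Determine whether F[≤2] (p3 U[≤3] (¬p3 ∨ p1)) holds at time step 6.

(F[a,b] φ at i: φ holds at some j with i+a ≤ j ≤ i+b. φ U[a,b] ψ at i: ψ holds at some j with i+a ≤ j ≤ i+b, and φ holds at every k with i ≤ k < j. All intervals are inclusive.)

Check (p3 U[≤3] (¬p3 ∨ p1)) at each j in [6,8]:
  j=6: holds
  j=7: holds
  j=8: holds
Found at j=6 → formula holds.

Yes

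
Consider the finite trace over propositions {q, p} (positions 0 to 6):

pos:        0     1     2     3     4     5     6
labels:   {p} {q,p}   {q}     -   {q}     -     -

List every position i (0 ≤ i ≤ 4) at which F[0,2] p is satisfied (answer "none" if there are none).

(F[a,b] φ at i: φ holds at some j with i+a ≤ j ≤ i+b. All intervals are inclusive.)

0, 1

Evaluate at each i in [0,4]:
  i=0: ✓ (witness j=0)
  i=1: ✓ (witness j=1)
  i=2: ✗ (none in [2,4])
  i=3: ✗ (none in [3,5])
  i=4: ✗ (none in [4,6])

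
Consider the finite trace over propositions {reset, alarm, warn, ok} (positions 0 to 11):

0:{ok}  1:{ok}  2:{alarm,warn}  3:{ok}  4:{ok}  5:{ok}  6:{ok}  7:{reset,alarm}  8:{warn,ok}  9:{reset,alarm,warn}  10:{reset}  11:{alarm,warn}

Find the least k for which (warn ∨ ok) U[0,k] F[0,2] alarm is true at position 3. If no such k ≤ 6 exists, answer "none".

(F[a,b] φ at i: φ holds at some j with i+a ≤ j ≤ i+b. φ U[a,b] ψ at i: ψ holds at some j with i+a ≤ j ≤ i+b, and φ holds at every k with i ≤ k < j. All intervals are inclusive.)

2

Need earliest j ≥ 3 with F[0,2] alarm, and (warn ∨ ok) at every k in [3,j-1].
  j=3: rhs fails.
  j=4: rhs fails.
  j=5: rhs holds; lhs holds on [3,4]. k = 2.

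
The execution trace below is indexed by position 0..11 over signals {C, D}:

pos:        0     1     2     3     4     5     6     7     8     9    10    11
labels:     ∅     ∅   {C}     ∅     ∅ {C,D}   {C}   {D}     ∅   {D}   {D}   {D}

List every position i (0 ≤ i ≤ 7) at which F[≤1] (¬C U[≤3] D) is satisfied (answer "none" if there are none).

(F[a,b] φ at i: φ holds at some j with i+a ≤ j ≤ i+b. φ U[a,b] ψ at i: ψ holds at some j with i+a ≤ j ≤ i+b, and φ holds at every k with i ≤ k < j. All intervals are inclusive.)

2, 3, 4, 5, 6, 7

Evaluate at each i in [0,7]:
  i=0: ✗ (none in [0,1])
  i=1: ✗ (none in [1,2])
  i=2: ✓ (witness j=3)
  i=3: ✓ (witness j=3)
  i=4: ✓ (witness j=4)
  i=5: ✓ (witness j=5)
  i=6: ✓ (witness j=7)
  i=7: ✓ (witness j=7)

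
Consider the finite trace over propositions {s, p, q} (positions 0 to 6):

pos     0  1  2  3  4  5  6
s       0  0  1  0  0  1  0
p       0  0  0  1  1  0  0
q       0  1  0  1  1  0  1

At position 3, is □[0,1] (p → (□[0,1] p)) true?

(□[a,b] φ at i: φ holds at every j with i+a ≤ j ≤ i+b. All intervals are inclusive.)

False

Check (p → (□[0,1] p)) at every j in [3,4]:
  j=3: antecedent true; consequent holds on [3,4] → ✓
  j=4: antecedent true; consequent fails at 5 → ✗
Fails at j=4 → formula fails.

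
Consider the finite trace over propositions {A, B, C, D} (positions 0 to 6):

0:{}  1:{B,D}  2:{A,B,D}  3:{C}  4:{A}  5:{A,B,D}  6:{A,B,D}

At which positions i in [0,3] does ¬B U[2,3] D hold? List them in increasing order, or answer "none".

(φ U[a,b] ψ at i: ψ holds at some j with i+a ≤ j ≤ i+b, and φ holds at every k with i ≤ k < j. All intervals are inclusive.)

3

Evaluate at each i in [0,3]:
  i=0: ✗ (lhs fails at k=1 before rhs at j=2)
  i=1: ✗ (no rhs in [3,4])
  i=2: ✗ (lhs fails at k=2 before rhs at j=5)
  i=3: ✓ (rhs at j=5; lhs holds on [3,4])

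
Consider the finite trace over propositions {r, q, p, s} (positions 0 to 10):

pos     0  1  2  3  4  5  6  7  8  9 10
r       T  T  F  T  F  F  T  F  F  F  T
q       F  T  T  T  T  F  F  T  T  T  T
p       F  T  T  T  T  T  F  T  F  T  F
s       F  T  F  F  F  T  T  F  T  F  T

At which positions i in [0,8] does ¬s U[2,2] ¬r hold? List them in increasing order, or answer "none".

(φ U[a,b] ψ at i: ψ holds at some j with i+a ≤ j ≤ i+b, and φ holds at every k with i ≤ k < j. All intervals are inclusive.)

2, 3

Evaluate at each i in [0,8]:
  i=0: ✗ (lhs fails at k=1 before rhs at j=2)
  i=1: ✗ (no rhs in [3,3])
  i=2: ✓ (rhs at j=4; lhs holds on [2,3])
  i=3: ✓ (rhs at j=5; lhs holds on [3,4])
  i=4: ✗ (no rhs in [6,6])
  i=5: ✗ (lhs fails at k=5 before rhs at j=7)
  i=6: ✗ (lhs fails at k=6 before rhs at j=8)
  i=7: ✗ (lhs fails at k=8 before rhs at j=9)
  i=8: ✗ (no rhs in [10,10])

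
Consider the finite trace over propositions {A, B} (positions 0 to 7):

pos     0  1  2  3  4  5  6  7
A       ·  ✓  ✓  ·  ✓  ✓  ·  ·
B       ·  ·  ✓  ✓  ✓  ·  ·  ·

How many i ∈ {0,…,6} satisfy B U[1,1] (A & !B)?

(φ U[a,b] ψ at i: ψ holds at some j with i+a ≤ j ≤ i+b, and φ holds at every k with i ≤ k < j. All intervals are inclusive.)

Evaluate at each i in [0,6]:
  i=0: ✗ (lhs fails at k=0 before rhs at j=1)
  i=1: ✗ (no rhs in [2,2])
  i=2: ✗ (no rhs in [3,3])
  i=3: ✗ (no rhs in [4,4])
  i=4: ✓ (rhs at j=5; lhs holds on [4,4])
  i=5: ✗ (no rhs in [6,6])
  i=6: ✗ (no rhs in [7,7])
Positions where it holds: {4} → 1.

1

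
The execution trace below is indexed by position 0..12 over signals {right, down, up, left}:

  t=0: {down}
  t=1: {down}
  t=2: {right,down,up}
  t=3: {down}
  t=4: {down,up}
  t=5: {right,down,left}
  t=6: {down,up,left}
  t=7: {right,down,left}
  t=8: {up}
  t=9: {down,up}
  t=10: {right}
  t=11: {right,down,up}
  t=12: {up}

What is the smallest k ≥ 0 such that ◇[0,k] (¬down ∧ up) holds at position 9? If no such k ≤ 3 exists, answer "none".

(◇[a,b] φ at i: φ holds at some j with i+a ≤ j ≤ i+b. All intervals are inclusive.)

Scan j = 9,10,… for (¬down ∧ up):
  j=9: fails
  j=10: fails
  j=11: fails
  j=12: holds
First hit at j=12, so smallest k = 12-9 = 3.

3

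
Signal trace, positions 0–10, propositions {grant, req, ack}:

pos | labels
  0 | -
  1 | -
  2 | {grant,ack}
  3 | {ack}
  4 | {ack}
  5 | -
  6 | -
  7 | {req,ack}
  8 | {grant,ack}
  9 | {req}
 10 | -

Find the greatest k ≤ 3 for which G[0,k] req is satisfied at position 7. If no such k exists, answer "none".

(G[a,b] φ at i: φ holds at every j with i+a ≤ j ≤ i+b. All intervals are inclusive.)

req must hold from j=7 onward; find where it first fails.
  j=7: holds
  j=8: fails
Holds on [7,7], so largest k = 0.

0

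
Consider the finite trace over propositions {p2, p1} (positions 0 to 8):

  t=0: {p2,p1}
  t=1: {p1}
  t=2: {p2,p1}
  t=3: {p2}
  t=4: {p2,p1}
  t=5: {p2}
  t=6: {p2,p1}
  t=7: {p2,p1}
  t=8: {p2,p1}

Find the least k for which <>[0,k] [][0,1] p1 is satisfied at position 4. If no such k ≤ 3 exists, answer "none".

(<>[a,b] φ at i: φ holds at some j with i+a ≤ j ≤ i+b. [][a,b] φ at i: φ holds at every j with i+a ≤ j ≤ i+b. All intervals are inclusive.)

Scan j = 4,5,… for [][0,1] p1:
  j=4: fails
  j=5: fails
  j=6: holds
First hit at j=6, so smallest k = 6-4 = 2.

2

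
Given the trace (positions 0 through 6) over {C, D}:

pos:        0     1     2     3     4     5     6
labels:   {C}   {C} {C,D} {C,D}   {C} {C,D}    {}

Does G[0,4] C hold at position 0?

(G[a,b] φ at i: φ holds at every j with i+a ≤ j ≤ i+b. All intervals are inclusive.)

Check C at every j in [0,4]:
  j=0: true
  j=1: true
  j=2: true
  j=3: true
  j=4: true
All positions satisfy it → formula holds.

Yes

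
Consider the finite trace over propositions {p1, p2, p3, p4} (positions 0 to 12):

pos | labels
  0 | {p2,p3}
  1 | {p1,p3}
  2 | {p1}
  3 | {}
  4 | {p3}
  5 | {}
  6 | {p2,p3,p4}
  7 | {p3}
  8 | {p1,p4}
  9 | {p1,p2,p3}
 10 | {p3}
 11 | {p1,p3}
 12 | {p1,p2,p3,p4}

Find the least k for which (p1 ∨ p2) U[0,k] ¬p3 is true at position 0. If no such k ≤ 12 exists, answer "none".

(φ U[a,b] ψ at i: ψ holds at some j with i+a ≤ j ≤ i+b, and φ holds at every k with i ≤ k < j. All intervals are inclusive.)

Need earliest j ≥ 0 with ¬p3, and (p1 ∨ p2) at every k in [0,j-1].
  j=0: rhs fails.
  j=1: rhs fails.
  j=2: rhs holds; lhs holds on [0,1]. k = 2.

2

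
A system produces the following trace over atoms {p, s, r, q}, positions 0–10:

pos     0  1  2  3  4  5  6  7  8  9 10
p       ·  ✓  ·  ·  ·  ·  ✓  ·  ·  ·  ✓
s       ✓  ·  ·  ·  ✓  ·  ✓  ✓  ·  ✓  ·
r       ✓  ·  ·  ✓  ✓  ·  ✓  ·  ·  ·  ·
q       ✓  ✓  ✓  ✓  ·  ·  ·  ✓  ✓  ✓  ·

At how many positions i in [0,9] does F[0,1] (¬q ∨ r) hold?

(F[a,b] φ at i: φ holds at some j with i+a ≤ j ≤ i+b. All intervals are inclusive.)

7

Evaluate at each i in [0,9]:
  i=0: ✓ (witness j=0)
  i=1: ✗ (none in [1,2])
  i=2: ✓ (witness j=3)
  i=3: ✓ (witness j=3)
  i=4: ✓ (witness j=4)
  i=5: ✓ (witness j=5)
  i=6: ✓ (witness j=6)
  i=7: ✗ (none in [7,8])
  i=8: ✗ (none in [8,9])
  i=9: ✓ (witness j=10)
Positions where it holds: {0, 2, 3, 4, 5, 6, 9} → 7.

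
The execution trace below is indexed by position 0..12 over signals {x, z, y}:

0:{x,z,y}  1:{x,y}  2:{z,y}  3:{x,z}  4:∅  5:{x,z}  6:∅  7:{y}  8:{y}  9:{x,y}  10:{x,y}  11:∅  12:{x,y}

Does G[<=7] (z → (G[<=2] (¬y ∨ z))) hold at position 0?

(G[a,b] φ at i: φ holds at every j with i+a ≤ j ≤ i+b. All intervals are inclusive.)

Does not hold

Check (z → (G[<=2] (¬y ∨ z))) at every j in [0,7]:
  j=0: antecedent true; consequent fails at 1 → ✗
  j=1: antecedent false → ✓
  j=2: antecedent true; consequent holds on [2,4] → ✓
  j=3: antecedent true; consequent holds on [3,5] → ✓
  j=4: antecedent false → ✓
  j=5: antecedent true; consequent fails at 7 → ✗
  j=6: antecedent false → ✓
  j=7: antecedent false → ✓
Fails at j=0 → formula fails.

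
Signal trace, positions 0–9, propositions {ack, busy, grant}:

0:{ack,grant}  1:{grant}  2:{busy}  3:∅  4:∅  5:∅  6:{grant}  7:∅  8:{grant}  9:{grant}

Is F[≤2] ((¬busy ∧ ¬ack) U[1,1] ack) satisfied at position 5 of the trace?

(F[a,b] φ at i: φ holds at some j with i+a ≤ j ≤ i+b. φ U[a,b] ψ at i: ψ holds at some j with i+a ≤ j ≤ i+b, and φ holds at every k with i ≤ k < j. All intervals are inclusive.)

Does not hold

Check ((¬busy ∧ ¬ack) U[1,1] ack) at each j in [5,7]:
  j=5: fails
  j=6: fails
  j=7: fails
No position in the window satisfies it → formula fails.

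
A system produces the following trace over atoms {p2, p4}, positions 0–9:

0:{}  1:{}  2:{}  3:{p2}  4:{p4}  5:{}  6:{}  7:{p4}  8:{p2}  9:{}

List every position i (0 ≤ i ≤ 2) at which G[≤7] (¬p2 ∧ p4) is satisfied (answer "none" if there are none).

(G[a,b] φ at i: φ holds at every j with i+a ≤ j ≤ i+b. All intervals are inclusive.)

none

Evaluate at each i in [0,2]:
  i=0: ✗ (fails at j=0)
  i=1: ✗ (fails at j=1)
  i=2: ✗ (fails at j=2)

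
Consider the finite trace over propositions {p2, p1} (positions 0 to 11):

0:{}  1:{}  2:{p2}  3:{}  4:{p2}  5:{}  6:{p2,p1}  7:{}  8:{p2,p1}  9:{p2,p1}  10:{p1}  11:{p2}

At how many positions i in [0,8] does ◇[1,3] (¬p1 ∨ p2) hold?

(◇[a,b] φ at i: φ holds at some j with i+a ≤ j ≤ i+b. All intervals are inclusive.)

Evaluate at each i in [0,8]:
  i=0: ✓ (witness j=1)
  i=1: ✓ (witness j=2)
  i=2: ✓ (witness j=3)
  i=3: ✓ (witness j=4)
  i=4: ✓ (witness j=5)
  i=5: ✓ (witness j=6)
  i=6: ✓ (witness j=7)
  i=7: ✓ (witness j=8)
  i=8: ✓ (witness j=9)
Positions where it holds: {0, 1, 2, 3, 4, 5, 6, 7, 8} → 9.

9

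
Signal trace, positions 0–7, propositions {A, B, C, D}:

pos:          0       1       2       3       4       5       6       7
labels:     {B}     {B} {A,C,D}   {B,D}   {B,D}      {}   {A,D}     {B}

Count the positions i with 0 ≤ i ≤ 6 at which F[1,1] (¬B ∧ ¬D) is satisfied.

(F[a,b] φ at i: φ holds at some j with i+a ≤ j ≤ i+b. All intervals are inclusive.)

1

Evaluate at each i in [0,6]:
  i=0: ✗ (none in [1,1])
  i=1: ✗ (none in [2,2])
  i=2: ✗ (none in [3,3])
  i=3: ✗ (none in [4,4])
  i=4: ✓ (witness j=5)
  i=5: ✗ (none in [6,6])
  i=6: ✗ (none in [7,7])
Positions where it holds: {4} → 1.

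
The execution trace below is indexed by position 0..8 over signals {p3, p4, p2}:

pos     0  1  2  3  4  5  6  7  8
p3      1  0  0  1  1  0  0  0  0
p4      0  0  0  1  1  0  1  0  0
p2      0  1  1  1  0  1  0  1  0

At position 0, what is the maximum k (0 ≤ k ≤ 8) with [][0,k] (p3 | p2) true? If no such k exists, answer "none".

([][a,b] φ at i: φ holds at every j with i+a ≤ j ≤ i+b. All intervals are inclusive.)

(p3 | p2) must hold from j=0 onward; find where it first fails.
  j=0: holds
  j=1: holds
  j=2: holds
  j=3: holds
  j=4: holds
  j=5: holds
  j=6: fails
Holds on [0,5], so largest k = 5.

5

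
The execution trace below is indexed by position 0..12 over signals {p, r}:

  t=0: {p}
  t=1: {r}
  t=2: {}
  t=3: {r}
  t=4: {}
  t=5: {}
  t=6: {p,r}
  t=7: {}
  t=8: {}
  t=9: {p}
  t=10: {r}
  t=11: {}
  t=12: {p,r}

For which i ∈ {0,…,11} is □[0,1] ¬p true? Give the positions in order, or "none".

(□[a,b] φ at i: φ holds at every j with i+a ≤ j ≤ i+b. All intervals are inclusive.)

1, 2, 3, 4, 7, 10

Evaluate at each i in [0,11]:
  i=0: ✗ (fails at j=0)
  i=1: ✓ (all of [1,2])
  i=2: ✓ (all of [2,3])
  i=3: ✓ (all of [3,4])
  i=4: ✓ (all of [4,5])
  i=5: ✗ (fails at j=6)
  i=6: ✗ (fails at j=6)
  i=7: ✓ (all of [7,8])
  i=8: ✗ (fails at j=9)
  i=9: ✗ (fails at j=9)
  i=10: ✓ (all of [10,11])
  i=11: ✗ (fails at j=12)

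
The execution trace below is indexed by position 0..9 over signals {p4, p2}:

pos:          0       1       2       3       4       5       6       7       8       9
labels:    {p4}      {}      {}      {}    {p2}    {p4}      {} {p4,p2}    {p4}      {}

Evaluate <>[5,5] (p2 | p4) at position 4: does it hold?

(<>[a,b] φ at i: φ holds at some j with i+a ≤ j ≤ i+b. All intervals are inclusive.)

False

Check (p2 | p4) at each j in [9,9]:
  j=9: false
No position in the window satisfies it → formula fails.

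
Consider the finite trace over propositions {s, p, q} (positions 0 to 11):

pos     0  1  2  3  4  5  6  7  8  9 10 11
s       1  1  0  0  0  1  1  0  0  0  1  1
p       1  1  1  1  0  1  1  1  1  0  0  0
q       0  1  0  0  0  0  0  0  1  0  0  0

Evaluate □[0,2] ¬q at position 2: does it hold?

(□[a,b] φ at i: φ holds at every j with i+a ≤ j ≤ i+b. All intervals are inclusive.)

Yes

Check ¬q at every j in [2,4]:
  j=2: true
  j=3: true
  j=4: true
All positions satisfy it → formula holds.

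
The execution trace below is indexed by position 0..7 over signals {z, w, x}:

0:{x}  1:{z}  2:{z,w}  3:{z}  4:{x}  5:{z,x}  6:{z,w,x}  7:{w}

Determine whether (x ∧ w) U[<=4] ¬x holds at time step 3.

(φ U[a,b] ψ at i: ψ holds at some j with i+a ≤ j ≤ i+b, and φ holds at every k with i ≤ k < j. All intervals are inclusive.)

Need some j in [3,7] with ¬x, and (x ∧ w) at every k in [3,j-1].
  j=3: ¬x holds; no prefix to check → satisfied.

Yes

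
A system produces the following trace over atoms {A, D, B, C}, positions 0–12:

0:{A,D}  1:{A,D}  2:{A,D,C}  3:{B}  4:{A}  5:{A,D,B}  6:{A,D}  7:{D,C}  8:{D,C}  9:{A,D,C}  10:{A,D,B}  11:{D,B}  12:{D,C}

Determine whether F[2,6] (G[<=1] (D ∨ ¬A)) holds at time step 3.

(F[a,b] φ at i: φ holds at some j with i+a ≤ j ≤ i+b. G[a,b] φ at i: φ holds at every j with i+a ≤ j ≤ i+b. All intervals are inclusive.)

Check G[<=1] (D ∨ ¬A) at each j in [5,9]:
  j=5: holds on [5,6]
  j=6: holds on [6,7]
  j=7: holds on [7,8]
  j=8: holds on [8,9]
  j=9: holds on [9,10]
Found at j=5 → formula holds.

True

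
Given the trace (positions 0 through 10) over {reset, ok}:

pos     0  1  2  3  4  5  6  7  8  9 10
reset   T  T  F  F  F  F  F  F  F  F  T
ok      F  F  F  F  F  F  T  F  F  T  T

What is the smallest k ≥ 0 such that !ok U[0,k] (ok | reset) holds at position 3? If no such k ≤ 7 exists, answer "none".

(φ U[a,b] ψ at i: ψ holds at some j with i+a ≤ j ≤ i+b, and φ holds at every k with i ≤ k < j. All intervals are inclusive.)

Need earliest j ≥ 3 with (ok | reset), and !ok at every k in [3,j-1].
  j=3: rhs fails.
  j=4: rhs fails.
  j=5: rhs fails.
  j=6: rhs holds; lhs holds on [3,5]. k = 3.

3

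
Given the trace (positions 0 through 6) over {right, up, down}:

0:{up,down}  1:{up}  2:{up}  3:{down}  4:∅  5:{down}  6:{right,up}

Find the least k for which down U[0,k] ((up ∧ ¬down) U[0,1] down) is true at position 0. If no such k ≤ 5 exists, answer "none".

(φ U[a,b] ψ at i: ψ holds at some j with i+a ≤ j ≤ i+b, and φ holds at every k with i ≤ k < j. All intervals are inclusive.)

0

Need earliest j ≥ 0 with ((up ∧ ¬down) U[0,1] down), and down at every k in [0,j-1].
  j=0: rhs holds (empty prefix). k = 0.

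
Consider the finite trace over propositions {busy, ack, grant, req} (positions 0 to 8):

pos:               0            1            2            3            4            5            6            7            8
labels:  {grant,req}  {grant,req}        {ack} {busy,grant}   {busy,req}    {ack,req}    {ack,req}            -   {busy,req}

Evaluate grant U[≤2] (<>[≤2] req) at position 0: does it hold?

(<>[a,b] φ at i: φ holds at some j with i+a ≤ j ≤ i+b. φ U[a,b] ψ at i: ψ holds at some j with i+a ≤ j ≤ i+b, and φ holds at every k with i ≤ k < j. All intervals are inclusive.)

Need some j in [0,2] with <>[≤2] req, and grant at every k in [0,j-1].
  j=0: <>[≤2] req holds; no prefix to check → satisfied.

True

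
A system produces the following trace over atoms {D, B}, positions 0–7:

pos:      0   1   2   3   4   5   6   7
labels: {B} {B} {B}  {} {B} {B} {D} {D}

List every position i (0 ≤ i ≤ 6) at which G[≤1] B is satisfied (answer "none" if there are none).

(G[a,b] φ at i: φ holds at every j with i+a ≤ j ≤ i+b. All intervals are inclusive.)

0, 1, 4

Evaluate at each i in [0,6]:
  i=0: ✓ (all of [0,1])
  i=1: ✓ (all of [1,2])
  i=2: ✗ (fails at j=3)
  i=3: ✗ (fails at j=3)
  i=4: ✓ (all of [4,5])
  i=5: ✗ (fails at j=6)
  i=6: ✗ (fails at j=6)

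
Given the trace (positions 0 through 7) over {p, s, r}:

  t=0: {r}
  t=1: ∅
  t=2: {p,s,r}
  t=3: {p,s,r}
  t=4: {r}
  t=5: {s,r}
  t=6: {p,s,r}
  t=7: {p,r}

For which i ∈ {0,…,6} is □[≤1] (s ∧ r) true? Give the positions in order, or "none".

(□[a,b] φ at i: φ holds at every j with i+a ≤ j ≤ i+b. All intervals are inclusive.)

2, 5

Evaluate at each i in [0,6]:
  i=0: ✗ (fails at j=0)
  i=1: ✗ (fails at j=1)
  i=2: ✓ (all of [2,3])
  i=3: ✗ (fails at j=4)
  i=4: ✗ (fails at j=4)
  i=5: ✓ (all of [5,6])
  i=6: ✗ (fails at j=7)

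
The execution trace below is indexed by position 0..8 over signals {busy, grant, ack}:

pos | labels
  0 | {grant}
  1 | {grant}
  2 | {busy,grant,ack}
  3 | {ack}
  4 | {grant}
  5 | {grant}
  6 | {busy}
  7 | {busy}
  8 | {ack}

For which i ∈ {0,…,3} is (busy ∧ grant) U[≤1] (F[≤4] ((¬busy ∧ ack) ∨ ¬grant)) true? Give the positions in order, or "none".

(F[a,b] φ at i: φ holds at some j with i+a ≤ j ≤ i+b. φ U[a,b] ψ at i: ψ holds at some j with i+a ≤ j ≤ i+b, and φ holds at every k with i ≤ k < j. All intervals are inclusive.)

Evaluate at each i in [0,3]:
  i=0: ✓ (rhs at j=0)
  i=1: ✓ (rhs at j=1)
  i=2: ✓ (rhs at j=2)
  i=3: ✓ (rhs at j=3)

0, 1, 2, 3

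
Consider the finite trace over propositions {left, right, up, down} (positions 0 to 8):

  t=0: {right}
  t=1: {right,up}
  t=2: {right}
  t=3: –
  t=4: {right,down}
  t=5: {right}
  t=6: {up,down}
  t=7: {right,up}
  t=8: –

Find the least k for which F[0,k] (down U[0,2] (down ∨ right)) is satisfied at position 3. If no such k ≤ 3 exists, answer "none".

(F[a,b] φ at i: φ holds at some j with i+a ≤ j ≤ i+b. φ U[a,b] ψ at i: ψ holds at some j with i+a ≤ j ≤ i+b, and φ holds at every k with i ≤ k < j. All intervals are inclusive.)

Scan j = 3,4,… for (down U[0,2] (down ∨ right)):
  j=3: fails
  j=4: holds
First hit at j=4, so smallest k = 4-3 = 1.

1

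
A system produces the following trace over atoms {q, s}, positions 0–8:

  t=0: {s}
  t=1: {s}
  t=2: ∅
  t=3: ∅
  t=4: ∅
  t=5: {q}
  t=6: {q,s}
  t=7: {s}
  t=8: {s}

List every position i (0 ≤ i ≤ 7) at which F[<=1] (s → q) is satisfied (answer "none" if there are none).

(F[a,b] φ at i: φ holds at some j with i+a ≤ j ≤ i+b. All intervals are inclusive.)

Evaluate at each i in [0,7]:
  i=0: ✗ (none in [0,1])
  i=1: ✓ (witness j=2)
  i=2: ✓ (witness j=2)
  i=3: ✓ (witness j=3)
  i=4: ✓ (witness j=4)
  i=5: ✓ (witness j=5)
  i=6: ✓ (witness j=6)
  i=7: ✗ (none in [7,8])

1, 2, 3, 4, 5, 6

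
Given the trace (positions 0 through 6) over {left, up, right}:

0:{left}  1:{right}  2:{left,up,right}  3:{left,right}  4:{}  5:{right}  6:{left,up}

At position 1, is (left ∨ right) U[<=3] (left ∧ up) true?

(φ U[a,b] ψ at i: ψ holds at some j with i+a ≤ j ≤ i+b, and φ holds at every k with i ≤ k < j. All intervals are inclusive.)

True

Need some j in [1,4] with (left ∧ up), and (left ∨ right) at every k in [1,j-1].
  j=1: (left ∧ up) false.
  j=2: (left ∧ up) holds; (left ∨ right) holds at every k in [1,1] → satisfied.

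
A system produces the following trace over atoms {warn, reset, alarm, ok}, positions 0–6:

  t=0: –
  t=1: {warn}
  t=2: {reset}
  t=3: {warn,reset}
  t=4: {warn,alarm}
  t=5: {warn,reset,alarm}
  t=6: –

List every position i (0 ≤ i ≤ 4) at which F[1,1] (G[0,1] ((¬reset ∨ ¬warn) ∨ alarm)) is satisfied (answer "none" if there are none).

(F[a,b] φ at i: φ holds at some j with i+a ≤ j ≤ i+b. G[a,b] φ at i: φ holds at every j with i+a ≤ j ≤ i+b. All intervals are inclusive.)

0, 3, 4

Evaluate at each i in [0,4]:
  i=0: ✓ (witness j=1)
  i=1: ✗ (none in [2,2])
  i=2: ✗ (none in [3,3])
  i=3: ✓ (witness j=4)
  i=4: ✓ (witness j=5)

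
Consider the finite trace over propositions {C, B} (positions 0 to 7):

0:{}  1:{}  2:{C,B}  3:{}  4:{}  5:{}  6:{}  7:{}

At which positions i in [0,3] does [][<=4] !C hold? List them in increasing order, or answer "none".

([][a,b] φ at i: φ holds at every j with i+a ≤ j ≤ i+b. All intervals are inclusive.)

3

Evaluate at each i in [0,3]:
  i=0: ✗ (fails at j=2)
  i=1: ✗ (fails at j=2)
  i=2: ✗ (fails at j=2)
  i=3: ✓ (all of [3,7])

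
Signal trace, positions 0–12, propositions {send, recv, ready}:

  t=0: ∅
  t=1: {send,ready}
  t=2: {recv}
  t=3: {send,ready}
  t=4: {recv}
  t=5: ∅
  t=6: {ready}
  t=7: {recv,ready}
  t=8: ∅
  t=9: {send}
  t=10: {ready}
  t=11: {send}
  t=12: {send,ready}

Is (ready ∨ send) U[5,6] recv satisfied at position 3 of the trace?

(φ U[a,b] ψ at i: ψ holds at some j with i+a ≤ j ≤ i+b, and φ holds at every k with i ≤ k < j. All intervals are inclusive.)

Need some j in [8,9] with recv, and (ready ∨ send) at every k in [3,j-1].
  j=8: recv false.
  j=9: recv false.
No j in the window works → until fails.

Does not hold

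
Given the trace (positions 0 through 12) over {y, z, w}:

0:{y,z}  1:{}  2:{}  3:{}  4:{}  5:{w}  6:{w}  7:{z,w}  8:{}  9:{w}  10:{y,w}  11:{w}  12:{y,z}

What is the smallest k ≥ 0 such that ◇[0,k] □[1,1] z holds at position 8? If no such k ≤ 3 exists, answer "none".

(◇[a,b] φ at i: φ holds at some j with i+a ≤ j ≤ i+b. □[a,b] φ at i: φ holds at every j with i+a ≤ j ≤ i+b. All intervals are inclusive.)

3

Scan j = 8,9,… for □[1,1] z:
  j=8: fails
  j=9: fails
  j=10: fails
  j=11: holds
First hit at j=11, so smallest k = 11-8 = 3.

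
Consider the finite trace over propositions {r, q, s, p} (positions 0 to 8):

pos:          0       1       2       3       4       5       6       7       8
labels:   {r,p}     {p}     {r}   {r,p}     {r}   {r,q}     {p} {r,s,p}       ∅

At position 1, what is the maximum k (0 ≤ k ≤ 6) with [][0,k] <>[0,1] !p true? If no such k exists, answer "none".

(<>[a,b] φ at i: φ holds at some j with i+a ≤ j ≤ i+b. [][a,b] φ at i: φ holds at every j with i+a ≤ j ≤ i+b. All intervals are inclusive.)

4

<>[0,1] !p must hold from j=1 onward; find where it first fails.
  j=1: holds
  j=2: holds
  j=3: holds
  j=4: holds
  j=5: holds
  j=6: fails
Holds on [1,5], so largest k = 4.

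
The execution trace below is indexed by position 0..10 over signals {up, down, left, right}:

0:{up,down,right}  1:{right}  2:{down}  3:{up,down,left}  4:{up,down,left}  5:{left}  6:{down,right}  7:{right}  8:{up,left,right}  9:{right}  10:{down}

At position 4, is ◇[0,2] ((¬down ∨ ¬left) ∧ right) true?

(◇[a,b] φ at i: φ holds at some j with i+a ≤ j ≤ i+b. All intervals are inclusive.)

Check ((¬down ∨ ¬left) ∧ right) at each j in [4,6]:
  j=4: false
  j=5: false
  j=6: true
Found at j=6 → formula holds.

Yes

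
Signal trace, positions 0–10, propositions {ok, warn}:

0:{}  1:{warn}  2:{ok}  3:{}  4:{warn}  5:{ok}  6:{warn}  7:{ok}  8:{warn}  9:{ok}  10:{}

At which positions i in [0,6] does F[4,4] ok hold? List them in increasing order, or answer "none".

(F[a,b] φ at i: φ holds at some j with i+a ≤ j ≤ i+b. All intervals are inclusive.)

1, 3, 5

Evaluate at each i in [0,6]:
  i=0: ✗ (none in [4,4])
  i=1: ✓ (witness j=5)
  i=2: ✗ (none in [6,6])
  i=3: ✓ (witness j=7)
  i=4: ✗ (none in [8,8])
  i=5: ✓ (witness j=9)
  i=6: ✗ (none in [10,10])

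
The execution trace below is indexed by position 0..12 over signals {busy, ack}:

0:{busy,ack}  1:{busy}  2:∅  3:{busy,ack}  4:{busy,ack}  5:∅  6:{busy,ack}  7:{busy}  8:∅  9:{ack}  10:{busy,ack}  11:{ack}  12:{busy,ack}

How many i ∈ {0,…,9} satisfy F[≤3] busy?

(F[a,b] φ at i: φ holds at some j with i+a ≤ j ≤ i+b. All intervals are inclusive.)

10

Evaluate at each i in [0,9]:
  i=0: ✓ (witness j=0)
  i=1: ✓ (witness j=1)
  i=2: ✓ (witness j=3)
  i=3: ✓ (witness j=3)
  i=4: ✓ (witness j=4)
  i=5: ✓ (witness j=6)
  i=6: ✓ (witness j=6)
  i=7: ✓ (witness j=7)
  i=8: ✓ (witness j=10)
  i=9: ✓ (witness j=10)
Positions where it holds: {0, 1, 2, 3, 4, 5, 6, 7, 8, 9} → 10.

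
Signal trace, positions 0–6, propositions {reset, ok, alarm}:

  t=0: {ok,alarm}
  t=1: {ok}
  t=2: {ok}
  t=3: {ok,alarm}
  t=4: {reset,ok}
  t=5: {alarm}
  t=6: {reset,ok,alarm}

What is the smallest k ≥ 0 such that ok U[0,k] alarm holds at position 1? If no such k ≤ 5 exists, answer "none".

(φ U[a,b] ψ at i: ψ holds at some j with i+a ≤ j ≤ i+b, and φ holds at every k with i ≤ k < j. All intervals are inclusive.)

Need earliest j ≥ 1 with alarm, and ok at every k in [1,j-1].
  j=1: rhs fails.
  j=2: rhs fails.
  j=3: rhs holds; lhs holds on [1,2]. k = 2.

2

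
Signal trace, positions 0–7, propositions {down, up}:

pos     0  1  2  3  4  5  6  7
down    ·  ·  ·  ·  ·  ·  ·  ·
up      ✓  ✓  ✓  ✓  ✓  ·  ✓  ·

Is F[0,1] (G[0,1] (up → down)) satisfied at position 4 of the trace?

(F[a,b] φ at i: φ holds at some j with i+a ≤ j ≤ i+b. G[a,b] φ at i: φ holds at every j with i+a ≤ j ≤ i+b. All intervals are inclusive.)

False

Check G[0,1] (up → down) at each j in [4,5]:
  j=4: fails at 4
  j=5: fails at 6
No position in the window satisfies it → formula fails.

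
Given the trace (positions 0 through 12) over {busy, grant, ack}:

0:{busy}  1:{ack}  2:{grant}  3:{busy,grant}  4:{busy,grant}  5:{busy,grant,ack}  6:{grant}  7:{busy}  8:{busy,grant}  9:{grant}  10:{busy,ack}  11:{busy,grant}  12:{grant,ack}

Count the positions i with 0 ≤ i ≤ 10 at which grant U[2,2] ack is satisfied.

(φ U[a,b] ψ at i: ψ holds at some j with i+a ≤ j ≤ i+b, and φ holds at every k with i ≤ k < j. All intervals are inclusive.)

Evaluate at each i in [0,10]:
  i=0: ✗ (no rhs in [2,2])
  i=1: ✗ (no rhs in [3,3])
  i=2: ✗ (no rhs in [4,4])
  i=3: ✓ (rhs at j=5; lhs holds on [3,4])
  i=4: ✗ (no rhs in [6,6])
  i=5: ✗ (no rhs in [7,7])
  i=6: ✗ (no rhs in [8,8])
  i=7: ✗ (no rhs in [9,9])
  i=8: ✓ (rhs at j=10; lhs holds on [8,9])
  i=9: ✗ (no rhs in [11,11])
  i=10: ✗ (lhs fails at k=10 before rhs at j=12)
Positions where it holds: {3, 8} → 2.

2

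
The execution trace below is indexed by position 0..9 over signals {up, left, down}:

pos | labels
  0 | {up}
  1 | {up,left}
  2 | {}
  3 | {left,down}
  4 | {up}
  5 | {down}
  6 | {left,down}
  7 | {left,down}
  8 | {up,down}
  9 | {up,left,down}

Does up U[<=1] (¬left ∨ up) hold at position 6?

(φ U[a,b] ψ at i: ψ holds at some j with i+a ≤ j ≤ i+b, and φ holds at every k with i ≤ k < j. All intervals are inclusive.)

Does not hold

Need some j in [6,7] with (¬left ∨ up), and up at every k in [6,j-1].
  j=6: (¬left ∨ up) false.
  j=7: (¬left ∨ up) false.
No j in the window works → until fails.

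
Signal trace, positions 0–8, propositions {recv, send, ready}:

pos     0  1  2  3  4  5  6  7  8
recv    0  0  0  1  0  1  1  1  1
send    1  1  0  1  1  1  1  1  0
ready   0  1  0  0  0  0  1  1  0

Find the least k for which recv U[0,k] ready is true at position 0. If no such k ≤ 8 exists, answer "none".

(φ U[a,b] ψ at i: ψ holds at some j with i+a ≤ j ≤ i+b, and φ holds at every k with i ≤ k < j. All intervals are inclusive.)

none

Need earliest j ≥ 0 with ready, and recv at every k in [0,j-1].
  j=0: rhs fails.
  j=1: rhs holds but lhs fails at k=0.
  j=2: rhs fails.
  j=3: rhs fails.
  j=4: rhs fails.
  j=5: rhs fails.
  j=6: rhs holds but lhs fails at k=0.
  j=7: rhs holds but lhs fails at k=0.
  j=8: rhs fails.
No witness within the range → none.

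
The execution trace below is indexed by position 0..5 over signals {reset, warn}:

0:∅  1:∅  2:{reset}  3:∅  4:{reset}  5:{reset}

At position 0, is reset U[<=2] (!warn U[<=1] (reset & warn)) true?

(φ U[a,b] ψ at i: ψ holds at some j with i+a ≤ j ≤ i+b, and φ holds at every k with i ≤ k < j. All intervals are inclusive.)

Does not hold

Need some j in [0,2] with (!warn U[<=1] (reset & warn)), and reset at every k in [0,j-1].
  j=0: (!warn U[<=1] (reset & warn)) — fails.
  j=1: (!warn U[<=1] (reset & warn)) — fails.
  j=2: (!warn U[<=1] (reset & warn)) — fails.
No j in the window works → until fails.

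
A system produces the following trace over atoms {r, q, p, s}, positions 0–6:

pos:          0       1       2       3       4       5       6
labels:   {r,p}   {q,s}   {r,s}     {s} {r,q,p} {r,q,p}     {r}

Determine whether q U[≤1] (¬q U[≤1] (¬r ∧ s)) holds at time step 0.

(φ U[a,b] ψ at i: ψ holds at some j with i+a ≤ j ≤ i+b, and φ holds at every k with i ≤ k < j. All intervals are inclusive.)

Holds

Need some j in [0,1] with (¬q U[≤1] (¬r ∧ s)), and q at every k in [0,j-1].
  j=0: (¬q U[≤1] (¬r ∧ s)) holds; no prefix to check → satisfied.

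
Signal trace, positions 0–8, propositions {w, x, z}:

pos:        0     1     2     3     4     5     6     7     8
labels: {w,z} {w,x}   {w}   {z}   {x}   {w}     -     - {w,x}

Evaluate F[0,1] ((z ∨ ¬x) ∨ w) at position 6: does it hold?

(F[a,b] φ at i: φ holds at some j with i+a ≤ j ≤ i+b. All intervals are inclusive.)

Check ((z ∨ ¬x) ∨ w) at each j in [6,7]:
  j=6: true
  j=7: true
Found at j=6 → formula holds.

Yes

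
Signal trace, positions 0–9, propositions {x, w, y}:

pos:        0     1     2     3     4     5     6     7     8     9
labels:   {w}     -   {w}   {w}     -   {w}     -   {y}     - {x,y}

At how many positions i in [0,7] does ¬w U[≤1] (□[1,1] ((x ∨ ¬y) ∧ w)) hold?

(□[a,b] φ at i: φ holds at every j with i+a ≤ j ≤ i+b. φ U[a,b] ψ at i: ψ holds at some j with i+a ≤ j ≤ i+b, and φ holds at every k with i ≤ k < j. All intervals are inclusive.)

Evaluate at each i in [0,7]:
  i=0: ✗ (lhs fails at k=0 before rhs at j=1)
  i=1: ✓ (rhs at j=1)
  i=2: ✓ (rhs at j=2)
  i=3: ✗ (lhs fails at k=3 before rhs at j=4)
  i=4: ✓ (rhs at j=4)
  i=5: ✗ (no rhs in [5,6])
  i=6: ✗ (no rhs in [6,7])
  i=7: ✗ (no rhs in [7,8])
Positions where it holds: {1, 2, 4} → 3.

3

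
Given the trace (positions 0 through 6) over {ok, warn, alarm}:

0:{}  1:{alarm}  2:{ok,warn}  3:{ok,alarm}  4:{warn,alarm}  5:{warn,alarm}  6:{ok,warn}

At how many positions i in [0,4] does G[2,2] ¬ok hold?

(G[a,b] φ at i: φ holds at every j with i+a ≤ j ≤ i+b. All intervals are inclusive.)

Evaluate at each i in [0,4]:
  i=0: ✗ (fails at j=2)
  i=1: ✗ (fails at j=3)
  i=2: ✓ (all of [4,4])
  i=3: ✓ (all of [5,5])
  i=4: ✗ (fails at j=6)
Positions where it holds: {2, 3} → 2.

2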